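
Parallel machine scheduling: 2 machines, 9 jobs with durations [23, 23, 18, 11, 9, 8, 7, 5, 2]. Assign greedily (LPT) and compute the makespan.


Jobs (LPT sorted): [23, 23, 18, 11, 9, 8, 7, 5, 2]
Machines: 2
  J=23 → Machine 1 (load: 0+23=23)
  J=23 → Machine 2 (load: 0+23=23)
  J=18 → Machine 1 (load: 23+18=41)
  J=11 → Machine 2 (load: 23+11=34)
  J=9 → Machine 2 (load: 34+9=43)
  J=8 → Machine 1 (load: 41+8=49)
  J=7 → Machine 2 (load: 43+7=50)
  J=5 → Machine 1 (load: 49+5=54)
  J=2 → Machine 2 (load: 50+2=52)
Machine loads: [54, 52]
Makespan = max = 54 time units


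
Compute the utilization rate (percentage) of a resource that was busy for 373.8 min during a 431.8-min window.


Utilization = busy / total × 100
= 373.8 / 431.8 × 100
= 86.6%


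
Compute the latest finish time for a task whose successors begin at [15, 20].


LF = min of all successor start times
Successors start at: [15, 20]
LF = min(15, 20)
= 15


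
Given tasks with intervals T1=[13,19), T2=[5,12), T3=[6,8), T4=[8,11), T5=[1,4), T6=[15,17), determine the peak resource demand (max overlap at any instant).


Check each time point for overlaps:
  t=6: 2 tasks active (T2, T3)
Max concurrent = 2


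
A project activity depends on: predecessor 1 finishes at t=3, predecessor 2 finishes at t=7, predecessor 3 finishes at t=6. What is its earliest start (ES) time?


ES = max of all predecessor completion times
Predecessors: [3, 7, 6]
ES = max(3, 7, 6)
= 7


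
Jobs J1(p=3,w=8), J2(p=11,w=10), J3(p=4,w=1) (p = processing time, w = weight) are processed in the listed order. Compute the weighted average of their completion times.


Completion times:
  J1: C=3, w×C=8×3=24
  J2: C=14, w×C=10×14=140
  J3: C=18, w×C=1×18=18
Sum w×C = 182
Sum w = 19
Weighted avg = 182/19
= 9.58


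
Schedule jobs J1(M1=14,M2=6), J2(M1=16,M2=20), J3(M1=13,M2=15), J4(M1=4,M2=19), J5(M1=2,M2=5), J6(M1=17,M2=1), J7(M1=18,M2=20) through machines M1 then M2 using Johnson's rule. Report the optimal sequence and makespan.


Johnson's rule:
Group 1 (M1≤M2, sort by M1): ['J5', 'J4', 'J3', 'J2', 'J7']
Group 2 (M1>M2, sort desc M2): ['J1', 'J6']
Sequence: J5 → J4 → J3 → J2 → J7 → J1 → J6
Makespan calculation:
  J5: M1 done=2, M2 done=7
  J4: M1 done=6, M2 done=26
  J3: M1 done=19, M2 done=41
  J2: M1 done=35, M2 done=61
  J7: M1 done=53, M2 done=81
  J1: M1 done=67, M2 done=87
  J6: M1 done=84, M2 done=88
= Sequence: J5 → J4 → J3 → J2 → J7 → J1 → J6, Makespan: 88


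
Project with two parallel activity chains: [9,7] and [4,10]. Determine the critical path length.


Path A: 9 + 7 = 16
Path B: 4 + 10 = 14
Critical path = longest = max(16, 14)
= 16 (Path A)


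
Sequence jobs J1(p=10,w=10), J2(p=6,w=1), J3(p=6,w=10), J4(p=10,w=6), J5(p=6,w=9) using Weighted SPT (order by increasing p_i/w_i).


WSPT (Smith's rule): sort by p/w ascending
  J3: p/w = 6/10 = 0.600
  J5: p/w = 6/9 = 0.667
  J1: p/w = 10/10 = 1.000
  J4: p/w = 10/6 = 1.667
  J2: p/w = 6/1 = 6.000
Order: J3 → J5 → J1 → J4 → J2


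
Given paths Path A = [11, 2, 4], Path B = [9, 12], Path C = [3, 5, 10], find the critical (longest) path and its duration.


Path A: 11 + 2 + 4 = 17
Path B: 9 + 12 = 21
Path C: 3 + 5 + 10 = 18
Critical path = longest = max(17, 21, 18)
= 21 (Path B)


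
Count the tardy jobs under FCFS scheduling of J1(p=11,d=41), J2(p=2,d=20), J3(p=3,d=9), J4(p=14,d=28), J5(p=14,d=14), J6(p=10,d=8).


Completion vs due date:
  J1: C=11, d=41 → on time
  J2: C=13, d=20 → on time
  J3: C=16, d=9 → TARDY
  J4: C=30, d=28 → TARDY
  J5: C=44, d=14 → TARDY
  J6: C=54, d=8 → TARDY
Tardy jobs: J3, J4, J5, J6
Count = 4


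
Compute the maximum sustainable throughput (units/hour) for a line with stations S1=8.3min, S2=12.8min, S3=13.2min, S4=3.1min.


Bottleneck = longest station time
Station times: [8.3, 12.8, 13.2, 3.1]
Max = 13.2 min
Rate = 60 / 13.2
= 4.55 units/hour (bottleneck: 13.2min)


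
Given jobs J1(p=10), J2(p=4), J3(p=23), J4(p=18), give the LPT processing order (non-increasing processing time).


LPT: sort by longest processing time first
  J3: p=23
  J4: p=18
  J1: p=10
  J2: p=4
Order: J3 → J4 → J1 → J2


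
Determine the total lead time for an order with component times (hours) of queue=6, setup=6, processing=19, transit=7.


Lead time = queue + setup + processing + transit
= 6 + 6 + 19 + 7
= 38 hours


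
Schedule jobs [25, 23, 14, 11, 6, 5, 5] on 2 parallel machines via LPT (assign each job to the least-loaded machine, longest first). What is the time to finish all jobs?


Jobs (LPT sorted): [25, 23, 14, 11, 6, 5, 5]
Machines: 2
  J=25 → Machine 1 (load: 0+25=25)
  J=23 → Machine 2 (load: 0+23=23)
  J=14 → Machine 2 (load: 23+14=37)
  J=11 → Machine 1 (load: 25+11=36)
  J=6 → Machine 1 (load: 36+6=42)
  J=5 → Machine 2 (load: 37+5=42)
  J=5 → Machine 1 (load: 42+5=47)
Machine loads: [47, 42]
Makespan = max = 47 time units


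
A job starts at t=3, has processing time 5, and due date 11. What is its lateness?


Completion = 3 + 5 = 8
Lateness = C - d = 8 - 11
= -3


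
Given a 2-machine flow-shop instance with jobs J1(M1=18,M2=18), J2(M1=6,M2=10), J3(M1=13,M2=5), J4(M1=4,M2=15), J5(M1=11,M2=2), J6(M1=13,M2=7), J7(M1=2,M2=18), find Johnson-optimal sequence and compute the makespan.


Johnson's rule:
Group 1 (M1≤M2, sort by M1): ['J7', 'J4', 'J2', 'J1']
Group 2 (M1>M2, sort desc M2): ['J6', 'J3', 'J5']
Sequence: J7 → J4 → J2 → J1 → J6 → J3 → J5
Makespan calculation:
  J7: M1 done=2, M2 done=20
  J4: M1 done=6, M2 done=35
  J2: M1 done=12, M2 done=45
  J1: M1 done=30, M2 done=63
  J6: M1 done=43, M2 done=70
  J3: M1 done=56, M2 done=75
  J5: M1 done=67, M2 done=77
= Sequence: J7 → J4 → J2 → J1 → J6 → J3 → J5, Makespan: 77


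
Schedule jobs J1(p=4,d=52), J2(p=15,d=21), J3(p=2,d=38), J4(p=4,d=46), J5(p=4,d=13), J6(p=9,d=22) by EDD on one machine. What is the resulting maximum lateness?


EDD order: J5 → J2 → J6 → J3 → J4 → J1
Completion and lateness:
  J5: C=4, d=13, L=4-13=-9
  J2: C=19, d=21, L=19-21=-2
  J6: C=28, d=22, L=28-22=6
  J3: C=30, d=38, L=30-38=-8
  J4: C=34, d=46, L=34-46=-12
  J1: C=38, d=52, L=38-52=-14
Lmax = max(-9, -2, 6, -8, -12, -14)
= 6


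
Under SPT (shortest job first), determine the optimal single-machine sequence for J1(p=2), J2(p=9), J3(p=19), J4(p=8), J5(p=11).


SPT: sort by shortest processing time
  J1: p=2
  J4: p=8
  J2: p=9
  J5: p=11
  J3: p=19
Order: J1 → J4 → J2 → J5 → J3


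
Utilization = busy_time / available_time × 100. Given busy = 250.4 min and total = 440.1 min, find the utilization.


Utilization = busy / total × 100
= 250.4 / 440.1 × 100
= 56.9%


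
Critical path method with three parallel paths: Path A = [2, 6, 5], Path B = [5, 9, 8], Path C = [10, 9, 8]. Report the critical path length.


Path A: 2 + 6 + 5 = 13
Path B: 5 + 9 + 8 = 22
Path C: 10 + 9 + 8 = 27
Critical path = longest = max(13, 22, 27)
= 27 (Path C)


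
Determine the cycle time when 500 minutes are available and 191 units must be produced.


Cycle time = available time / demand
= 500 / 191
= 2.62 min/unit


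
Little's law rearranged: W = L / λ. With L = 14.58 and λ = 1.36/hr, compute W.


Little's law: L = λW → W = L / λ
= 14.58 / 1.36
= 10.72 hours


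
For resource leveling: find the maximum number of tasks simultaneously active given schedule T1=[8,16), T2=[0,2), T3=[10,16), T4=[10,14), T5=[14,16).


Check each time point for overlaps:
  t=10: 3 tasks active (T1, T3, T4)
Max concurrent = 3


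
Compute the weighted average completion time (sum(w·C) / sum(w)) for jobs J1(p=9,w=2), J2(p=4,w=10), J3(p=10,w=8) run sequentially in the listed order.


Completion times:
  J1: C=9, w×C=2×9=18
  J2: C=13, w×C=10×13=130
  J3: C=23, w×C=8×23=184
Sum w×C = 332
Sum w = 20
Weighted avg = 332/20
= 16.60


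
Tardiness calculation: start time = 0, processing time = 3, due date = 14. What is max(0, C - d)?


Completion = start + processing = 0 + 3 = 3
Tardiness = max(0, C - d) = max(0, 3 - 14)
= max(0, -11)
= 0


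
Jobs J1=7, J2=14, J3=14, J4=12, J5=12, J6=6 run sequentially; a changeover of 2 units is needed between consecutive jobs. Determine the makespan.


Makespan = Σ processing + (n-1) × setup
= (7 + 14 + 14 + 12 + 12 + 6) + (6-1)×2
= 65 + 10
= 75 time units


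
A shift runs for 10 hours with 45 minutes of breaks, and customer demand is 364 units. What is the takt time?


Available = 10×60 - 45 = 555 min
Takt time = 555 / 364
= 1.52 min/unit


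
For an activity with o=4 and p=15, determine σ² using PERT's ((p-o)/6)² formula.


σ² = ((p - o) / 6)² = (p - o)² / 36
= (15 - 4)² / 36
= 11² / 36
= 121 / 36
= 3.3611


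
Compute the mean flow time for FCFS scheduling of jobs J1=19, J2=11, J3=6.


Completion times:
  J1: completes at 19
  J2: completes at 30
  J3: completes at 36
Sum = 85
Average = 85/3
= 28.33


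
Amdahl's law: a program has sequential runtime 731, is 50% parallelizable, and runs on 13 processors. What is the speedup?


Amdahl's law: T_p = T × ((1-p) + p/N)
= 731 × ((1-0.5) + 0.5/13)
= 731 × (0.50 + 0.0385)
= 731 × 0.5385
= 393.62
Speedup = 731/393.62
= 1.86×


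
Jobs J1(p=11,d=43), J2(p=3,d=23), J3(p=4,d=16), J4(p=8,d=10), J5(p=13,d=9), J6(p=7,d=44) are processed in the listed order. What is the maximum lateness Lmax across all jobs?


Lateness per job (L = C - d):
  J1: C=11, d=43, L=-32
  J2: C=14, d=23, L=-9
  J3: C=18, d=16, L=2
  J4: C=26, d=10, L=16
  J5: C=39, d=9, L=30
  J6: C=46, d=44, L=2
Lmax = max(-32, -9, 2, 16, 30, 2)
= 30


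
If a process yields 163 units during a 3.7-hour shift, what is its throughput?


Throughput = units / time
= 163 / 3.7
= 44.1 units/hour


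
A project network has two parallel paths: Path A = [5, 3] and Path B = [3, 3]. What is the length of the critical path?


Path A: 5 + 3 = 8
Path B: 3 + 3 = 6
Critical path = longest = max(8, 6)
= 8 (Path A)


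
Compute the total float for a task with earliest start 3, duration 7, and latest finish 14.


EF = ES + duration = 3 + 7 = 10
LS = LF - duration = 14 - 7 = 7
Total Float = LF - EF = 14 - 10
(or LS - ES = 7 - 3)
= 4


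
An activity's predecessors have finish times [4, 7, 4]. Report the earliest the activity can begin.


ES = max of all predecessor completion times
Predecessors: [4, 7, 4]
ES = max(4, 7, 4)
= 7


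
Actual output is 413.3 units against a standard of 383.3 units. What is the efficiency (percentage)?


Efficiency = (actual / standard) × 100
= (413.3 / 383.3) × 100
= 107.8%


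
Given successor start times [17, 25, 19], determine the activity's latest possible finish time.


LF = min of all successor start times
Successors start at: [17, 25, 19]
LF = min(17, 25, 19)
= 17


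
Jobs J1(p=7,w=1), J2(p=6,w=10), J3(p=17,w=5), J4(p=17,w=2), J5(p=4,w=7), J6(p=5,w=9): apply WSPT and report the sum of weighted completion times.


WSPT order (by p/w): J6 → J5 → J2 → J3 → J1 → J4
  J6: C=5, w·C=9×5=45
  J5: C=9, w·C=7×9=63
  J2: C=15, w·C=10×15=150
  J3: C=32, w·C=5×32=160
  J1: C=39, w·C=1×39=39
  J4: C=56, w·C=2×56=112
Σ w·C = 569
= 569


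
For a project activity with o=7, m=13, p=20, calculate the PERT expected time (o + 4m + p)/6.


te = (o + 4m + p) / 6
= (7 + 4×13 + 20) / 6
= (7 + 52 + 20) / 6
= 79 / 6
= 13.17


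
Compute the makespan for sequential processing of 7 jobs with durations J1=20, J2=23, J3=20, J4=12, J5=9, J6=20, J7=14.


Sequential makespan: sum all processing times
= 20 + 23 + 20 + 12 + 9 + 20 + 14
= 118 time units


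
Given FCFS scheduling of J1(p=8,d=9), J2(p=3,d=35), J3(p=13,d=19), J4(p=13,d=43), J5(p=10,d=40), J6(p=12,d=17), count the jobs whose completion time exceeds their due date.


Completion vs due date:
  J1: C=8, d=9 → on time
  J2: C=11, d=35 → on time
  J3: C=24, d=19 → TARDY
  J4: C=37, d=43 → on time
  J5: C=47, d=40 → TARDY
  J6: C=59, d=17 → TARDY
Tardy jobs: J3, J5, J6
Count = 3


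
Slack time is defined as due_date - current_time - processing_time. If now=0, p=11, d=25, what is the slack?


Slack = due - current_time - processing
= 25 - 0 - 11
= 14


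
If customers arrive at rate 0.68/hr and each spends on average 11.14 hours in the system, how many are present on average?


Little's law: L = λ × W
= 0.68 × 11.14
= 7.58


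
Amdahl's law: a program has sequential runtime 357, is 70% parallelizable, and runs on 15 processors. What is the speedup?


Amdahl's law: T_p = T × ((1-p) + p/N)
= 357 × ((1-0.7) + 0.7/15)
= 357 × (0.30 + 0.0467)
= 357 × 0.3467
= 123.76
Speedup = 357/123.76
= 2.88×


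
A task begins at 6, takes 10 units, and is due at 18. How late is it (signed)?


Completion = 6 + 10 = 16
Lateness = C - d = 16 - 18
= -2


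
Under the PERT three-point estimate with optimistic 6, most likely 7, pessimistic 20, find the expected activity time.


te = (o + 4m + p) / 6
= (6 + 4×7 + 20) / 6
= (6 + 28 + 20) / 6
= 54 / 6
= 9.00


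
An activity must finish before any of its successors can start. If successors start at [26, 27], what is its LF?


LF = min of all successor start times
Successors start at: [26, 27]
LF = min(26, 27)
= 26


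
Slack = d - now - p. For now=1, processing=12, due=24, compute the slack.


Slack = due - current_time - processing
= 24 - 1 - 12
= 11


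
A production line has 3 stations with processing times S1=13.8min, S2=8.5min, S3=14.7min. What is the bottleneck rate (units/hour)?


Bottleneck = longest station time
Station times: [13.8, 8.5, 14.7]
Max = 14.7 min
Rate = 60 / 14.7
= 4.08 units/hour (bottleneck: 14.7min)


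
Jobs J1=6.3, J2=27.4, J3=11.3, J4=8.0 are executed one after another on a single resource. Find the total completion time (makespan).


Sequential makespan: sum all processing times
= 6.3 + 27.4 + 11.3 + 8.0
= 53.0 time units


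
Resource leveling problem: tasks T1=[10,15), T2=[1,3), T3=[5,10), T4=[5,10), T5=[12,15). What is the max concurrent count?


Check each time point for overlaps:
  t=5: 2 tasks active (T3, T4)
Max concurrent = 2


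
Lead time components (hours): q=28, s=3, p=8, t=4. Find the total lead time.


Lead time = queue + setup + processing + transit
= 28 + 3 + 8 + 4
= 43 hours


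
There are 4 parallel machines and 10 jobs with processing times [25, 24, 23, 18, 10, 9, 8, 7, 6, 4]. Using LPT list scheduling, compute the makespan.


Jobs (LPT sorted): [25, 24, 23, 18, 10, 9, 8, 7, 6, 4]
Machines: 4
  J=25 → Machine 1 (load: 0+25=25)
  J=24 → Machine 2 (load: 0+24=24)
  J=23 → Machine 3 (load: 0+23=23)
  J=18 → Machine 4 (load: 0+18=18)
  J=10 → Machine 4 (load: 18+10=28)
  J=9 → Machine 3 (load: 23+9=32)
  J=8 → Machine 2 (load: 24+8=32)
  J=7 → Machine 1 (load: 25+7=32)
  J=6 → Machine 4 (load: 28+6=34)
  J=4 → Machine 1 (load: 32+4=36)
Machine loads: [36, 32, 32, 34]
Makespan = max = 36 time units


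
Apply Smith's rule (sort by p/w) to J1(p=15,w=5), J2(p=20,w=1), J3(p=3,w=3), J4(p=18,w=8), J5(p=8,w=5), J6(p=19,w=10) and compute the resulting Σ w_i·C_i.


WSPT order (by p/w): J3 → J5 → J6 → J4 → J1 → J2
  J3: C=3, w·C=3×3=9
  J5: C=11, w·C=5×11=55
  J6: C=30, w·C=10×30=300
  J4: C=48, w·C=8×48=384
  J1: C=63, w·C=5×63=315
  J2: C=83, w·C=1×83=83
Σ w·C = 1146
= 1146


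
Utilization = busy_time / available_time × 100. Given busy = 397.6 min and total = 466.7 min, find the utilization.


Utilization = busy / total × 100
= 397.6 / 466.7 × 100
= 85.2%


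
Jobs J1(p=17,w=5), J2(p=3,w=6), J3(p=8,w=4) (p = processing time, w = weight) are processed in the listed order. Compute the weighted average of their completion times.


Completion times:
  J1: C=17, w×C=5×17=85
  J2: C=20, w×C=6×20=120
  J3: C=28, w×C=4×28=112
Sum w×C = 317
Sum w = 15
Weighted avg = 317/15
= 21.13


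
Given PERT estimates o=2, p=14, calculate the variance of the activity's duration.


σ² = ((p - o) / 6)² = (p - o)² / 36
= (14 - 2)² / 36
= 12² / 36
= 144 / 36
= 4.0000


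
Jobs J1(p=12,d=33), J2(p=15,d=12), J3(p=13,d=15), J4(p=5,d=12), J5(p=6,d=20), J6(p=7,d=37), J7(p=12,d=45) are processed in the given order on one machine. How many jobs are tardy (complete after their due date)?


Completion vs due date:
  J1: C=12, d=33 → on time
  J2: C=27, d=12 → TARDY
  J3: C=40, d=15 → TARDY
  J4: C=45, d=12 → TARDY
  J5: C=51, d=20 → TARDY
  J6: C=58, d=37 → TARDY
  J7: C=70, d=45 → TARDY
Tardy jobs: J2, J3, J4, J5, J6, J7
Count = 6


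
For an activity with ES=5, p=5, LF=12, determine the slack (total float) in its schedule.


EF = ES + duration = 5 + 5 = 10
LS = LF - duration = 12 - 5 = 7
Total Float = LF - EF = 12 - 10
(or LS - ES = 7 - 5)
= 2


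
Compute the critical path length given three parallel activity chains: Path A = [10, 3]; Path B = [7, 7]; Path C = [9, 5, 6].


Path A: 10 + 3 = 13
Path B: 7 + 7 = 14
Path C: 9 + 5 + 6 = 20
Critical path = longest = max(13, 14, 20)
= 20 (Path C)


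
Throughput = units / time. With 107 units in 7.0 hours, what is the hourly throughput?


Throughput = units / time
= 107 / 7.0
= 15.3 units/hour


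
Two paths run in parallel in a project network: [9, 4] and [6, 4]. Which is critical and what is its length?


Path A: 9 + 4 = 13
Path B: 6 + 4 = 10
Critical path = longest = max(13, 10)
= 13 (Path A)


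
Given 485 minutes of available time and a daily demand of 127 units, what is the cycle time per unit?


Cycle time = available time / demand
= 485 / 127
= 3.82 min/unit


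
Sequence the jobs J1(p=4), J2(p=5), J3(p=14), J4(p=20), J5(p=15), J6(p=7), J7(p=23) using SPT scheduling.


SPT: sort by shortest processing time
  J1: p=4
  J2: p=5
  J6: p=7
  J3: p=14
  J5: p=15
  J4: p=20
  J7: p=23
Order: J1 → J2 → J6 → J3 → J5 → J4 → J7


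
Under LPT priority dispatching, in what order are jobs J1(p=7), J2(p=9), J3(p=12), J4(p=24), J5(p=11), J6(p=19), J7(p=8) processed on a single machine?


LPT: sort by longest processing time first
  J4: p=24
  J6: p=19
  J3: p=12
  J5: p=11
  J2: p=9
  J7: p=8
  J1: p=7
Order: J4 → J6 → J3 → J5 → J2 → J7 → J1


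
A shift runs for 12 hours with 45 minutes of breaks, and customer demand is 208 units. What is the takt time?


Available = 12×60 - 45 = 675 min
Takt time = 675 / 208
= 3.25 min/unit


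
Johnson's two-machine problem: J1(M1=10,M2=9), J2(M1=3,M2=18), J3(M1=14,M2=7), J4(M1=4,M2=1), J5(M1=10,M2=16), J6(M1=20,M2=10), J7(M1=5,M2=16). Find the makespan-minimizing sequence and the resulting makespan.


Johnson's rule:
Group 1 (M1≤M2, sort by M1): ['J2', 'J7', 'J5']
Group 2 (M1>M2, sort desc M2): ['J6', 'J1', 'J3', 'J4']
Sequence: J2 → J7 → J5 → J6 → J1 → J3 → J4
Makespan calculation:
  J2: M1 done=3, M2 done=21
  J7: M1 done=8, M2 done=37
  J5: M1 done=18, M2 done=53
  J6: M1 done=38, M2 done=63
  J1: M1 done=48, M2 done=72
  J3: M1 done=62, M2 done=79
  J4: M1 done=66, M2 done=80
= Sequence: J2 → J7 → J5 → J6 → J1 → J3 → J4, Makespan: 80


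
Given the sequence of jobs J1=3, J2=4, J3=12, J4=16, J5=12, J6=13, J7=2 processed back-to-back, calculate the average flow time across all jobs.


Completion times:
  J1: completes at 3
  J2: completes at 7
  J3: completes at 19
  J4: completes at 35
  J5: completes at 47
  J6: completes at 60
  J7: completes at 62
Sum = 233
Average = 233/7
= 33.29


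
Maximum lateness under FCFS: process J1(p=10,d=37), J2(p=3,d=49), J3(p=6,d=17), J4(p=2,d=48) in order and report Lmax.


Lateness per job (L = C - d):
  J1: C=10, d=37, L=-27
  J2: C=13, d=49, L=-36
  J3: C=19, d=17, L=2
  J4: C=21, d=48, L=-27
Lmax = max(-27, -36, 2, -27)
= 2


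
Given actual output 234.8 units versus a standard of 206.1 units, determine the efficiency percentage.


Efficiency = (actual / standard) × 100
= (234.8 / 206.1) × 100
= 113.9%


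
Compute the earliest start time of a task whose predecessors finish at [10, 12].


ES = max of all predecessor completion times
Predecessors: [10, 12]
ES = max(10, 12)
= 12


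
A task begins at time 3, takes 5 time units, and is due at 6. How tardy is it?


Completion = start + processing = 3 + 5 = 8
Tardiness = max(0, C - d) = max(0, 8 - 6)
= max(0, 2)
= 2


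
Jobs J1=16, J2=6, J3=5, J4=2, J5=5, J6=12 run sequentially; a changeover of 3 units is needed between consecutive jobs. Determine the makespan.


Makespan = Σ processing + (n-1) × setup
= (16 + 6 + 5 + 2 + 5 + 12) + (6-1)×3
= 46 + 15
= 61 time units


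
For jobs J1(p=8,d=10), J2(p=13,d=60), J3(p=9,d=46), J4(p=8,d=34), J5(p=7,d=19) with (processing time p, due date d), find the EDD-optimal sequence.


EDD: sort by earliest due date
  J1: d=10, p=8
  J5: d=19, p=7
  J4: d=34, p=8
  J3: d=46, p=9
  J2: d=60, p=13
Order: J1 → J5 → J4 → J3 → J2


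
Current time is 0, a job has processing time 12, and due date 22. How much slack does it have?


Slack = due - current_time - processing
= 22 - 0 - 12
= 10


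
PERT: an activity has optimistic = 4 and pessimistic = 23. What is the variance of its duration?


σ² = ((p - o) / 6)² = (p - o)² / 36
= (23 - 4)² / 36
= 19² / 36
= 361 / 36
= 10.0278


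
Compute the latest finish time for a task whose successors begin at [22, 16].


LF = min of all successor start times
Successors start at: [22, 16]
LF = min(22, 16)
= 16


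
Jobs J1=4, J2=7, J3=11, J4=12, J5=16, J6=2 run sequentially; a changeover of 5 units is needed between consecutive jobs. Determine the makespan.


Makespan = Σ processing + (n-1) × setup
= (4 + 7 + 11 + 12 + 16 + 2) + (6-1)×5
= 52 + 25
= 77 time units


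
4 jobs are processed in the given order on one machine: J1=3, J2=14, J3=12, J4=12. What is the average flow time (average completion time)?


Completion times:
  J1: completes at 3
  J2: completes at 17
  J3: completes at 29
  J4: completes at 41
Sum = 90
Average = 90/4
= 22.50


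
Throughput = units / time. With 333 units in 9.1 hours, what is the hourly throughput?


Throughput = units / time
= 333 / 9.1
= 36.6 units/hour


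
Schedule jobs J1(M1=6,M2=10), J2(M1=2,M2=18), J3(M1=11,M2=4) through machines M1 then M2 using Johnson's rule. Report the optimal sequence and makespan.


Johnson's rule:
Group 1 (M1≤M2, sort by M1): ['J2', 'J1']
Group 2 (M1>M2, sort desc M2): ['J3']
Sequence: J2 → J1 → J3
Makespan calculation:
  J2: M1 done=2, M2 done=20
  J1: M1 done=8, M2 done=30
  J3: M1 done=19, M2 done=34
= Sequence: J2 → J1 → J3, Makespan: 34


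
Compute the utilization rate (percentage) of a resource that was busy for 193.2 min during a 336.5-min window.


Utilization = busy / total × 100
= 193.2 / 336.5 × 100
= 57.4%


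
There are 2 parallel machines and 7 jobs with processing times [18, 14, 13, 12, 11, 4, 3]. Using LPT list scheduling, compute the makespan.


Jobs (LPT sorted): [18, 14, 13, 12, 11, 4, 3]
Machines: 2
  J=18 → Machine 1 (load: 0+18=18)
  J=14 → Machine 2 (load: 0+14=14)
  J=13 → Machine 2 (load: 14+13=27)
  J=12 → Machine 1 (load: 18+12=30)
  J=11 → Machine 2 (load: 27+11=38)
  J=4 → Machine 1 (load: 30+4=34)
  J=3 → Machine 1 (load: 34+3=37)
Machine loads: [37, 38]
Makespan = max = 38 time units


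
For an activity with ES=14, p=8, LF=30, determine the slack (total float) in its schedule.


EF = ES + duration = 14 + 8 = 22
LS = LF - duration = 30 - 8 = 22
Total Float = LF - EF = 30 - 22
(or LS - ES = 22 - 14)
= 8


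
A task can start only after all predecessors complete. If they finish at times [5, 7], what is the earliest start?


ES = max of all predecessor completion times
Predecessors: [5, 7]
ES = max(5, 7)
= 7


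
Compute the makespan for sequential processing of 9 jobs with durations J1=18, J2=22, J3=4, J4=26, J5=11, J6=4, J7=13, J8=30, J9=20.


Sequential makespan: sum all processing times
= 18 + 22 + 4 + 26 + 11 + 4 + 13 + 30 + 20
= 148 time units


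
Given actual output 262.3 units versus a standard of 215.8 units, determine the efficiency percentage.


Efficiency = (actual / standard) × 100
= (262.3 / 215.8) × 100
= 121.5%


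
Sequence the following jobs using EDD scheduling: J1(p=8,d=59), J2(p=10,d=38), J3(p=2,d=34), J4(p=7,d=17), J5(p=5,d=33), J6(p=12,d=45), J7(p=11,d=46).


EDD: sort by earliest due date
  J4: d=17, p=7
  J5: d=33, p=5
  J3: d=34, p=2
  J2: d=38, p=10
  J6: d=45, p=12
  J7: d=46, p=11
  J1: d=59, p=8
Order: J4 → J5 → J3 → J2 → J6 → J7 → J1


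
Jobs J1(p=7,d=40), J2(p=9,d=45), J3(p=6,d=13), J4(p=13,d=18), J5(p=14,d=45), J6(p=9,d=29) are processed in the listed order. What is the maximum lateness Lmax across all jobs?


Lateness per job (L = C - d):
  J1: C=7, d=40, L=-33
  J2: C=16, d=45, L=-29
  J3: C=22, d=13, L=9
  J4: C=35, d=18, L=17
  J5: C=49, d=45, L=4
  J6: C=58, d=29, L=29
Lmax = max(-33, -29, 9, 17, 4, 29)
= 29


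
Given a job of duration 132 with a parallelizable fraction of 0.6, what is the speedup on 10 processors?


Amdahl's law: T_p = T × ((1-p) + p/N)
= 132 × ((1-0.6) + 0.6/10)
= 132 × (0.40 + 0.0600)
= 132 × 0.4600
= 60.72
Speedup = 132/60.72
= 2.17×


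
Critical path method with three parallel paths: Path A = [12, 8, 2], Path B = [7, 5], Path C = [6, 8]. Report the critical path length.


Path A: 12 + 8 + 2 = 22
Path B: 7 + 5 = 12
Path C: 6 + 8 = 14
Critical path = longest = max(22, 12, 14)
= 22 (Path A)


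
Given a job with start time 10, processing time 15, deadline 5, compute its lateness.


Completion = 10 + 15 = 25
Lateness = C - d = 25 - 5
= 20


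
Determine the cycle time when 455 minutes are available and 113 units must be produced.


Cycle time = available time / demand
= 455 / 113
= 4.03 min/unit


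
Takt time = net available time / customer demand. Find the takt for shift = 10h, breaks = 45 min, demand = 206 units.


Available = 10×60 - 45 = 555 min
Takt time = 555 / 206
= 2.69 min/unit


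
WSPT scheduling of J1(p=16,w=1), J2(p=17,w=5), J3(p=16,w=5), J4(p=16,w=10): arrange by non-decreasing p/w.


WSPT (Smith's rule): sort by p/w ascending
  J4: p/w = 16/10 = 1.600
  J3: p/w = 16/5 = 3.200
  J2: p/w = 17/5 = 3.400
  J1: p/w = 16/1 = 16.000
Order: J4 → J3 → J2 → J1


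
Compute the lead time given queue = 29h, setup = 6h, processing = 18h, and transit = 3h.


Lead time = queue + setup + processing + transit
= 29 + 6 + 18 + 3
= 56 hours


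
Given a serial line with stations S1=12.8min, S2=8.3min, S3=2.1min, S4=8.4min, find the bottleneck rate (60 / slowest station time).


Bottleneck = longest station time
Station times: [12.8, 8.3, 2.1, 8.4]
Max = 12.8 min
Rate = 60 / 12.8
= 4.69 units/hour (bottleneck: 12.8min)


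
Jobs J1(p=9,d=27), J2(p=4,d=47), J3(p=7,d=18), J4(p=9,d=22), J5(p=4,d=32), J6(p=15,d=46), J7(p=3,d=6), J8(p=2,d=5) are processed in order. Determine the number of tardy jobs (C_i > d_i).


Completion vs due date:
  J1: C=9, d=27 → on time
  J2: C=13, d=47 → on time
  J3: C=20, d=18 → TARDY
  J4: C=29, d=22 → TARDY
  J5: C=33, d=32 → TARDY
  J6: C=48, d=46 → TARDY
  J7: C=51, d=6 → TARDY
  J8: C=53, d=5 → TARDY
Tardy jobs: J3, J4, J5, J6, J7, J8
Count = 6


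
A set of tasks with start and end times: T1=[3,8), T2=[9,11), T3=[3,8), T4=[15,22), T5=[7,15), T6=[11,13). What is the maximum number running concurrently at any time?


Check each time point for overlaps:
  t=7: 3 tasks active (T1, T3, T5)
Max concurrent = 3


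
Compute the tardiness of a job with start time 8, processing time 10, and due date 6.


Completion = start + processing = 8 + 10 = 18
Tardiness = max(0, C - d) = max(0, 18 - 6)
= max(0, 12)
= 12


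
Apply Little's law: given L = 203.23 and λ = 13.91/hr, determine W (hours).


Little's law: L = λW → W = L / λ
= 203.23 / 13.91
= 14.61 hours


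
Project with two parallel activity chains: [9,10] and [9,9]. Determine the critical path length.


Path A: 9 + 10 = 19
Path B: 9 + 9 = 18
Critical path = longest = max(19, 18)
= 19 (Path A)


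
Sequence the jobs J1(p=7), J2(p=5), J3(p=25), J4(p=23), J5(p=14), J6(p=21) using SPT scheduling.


SPT: sort by shortest processing time
  J2: p=5
  J1: p=7
  J5: p=14
  J6: p=21
  J4: p=23
  J3: p=25
Order: J2 → J1 → J5 → J6 → J4 → J3


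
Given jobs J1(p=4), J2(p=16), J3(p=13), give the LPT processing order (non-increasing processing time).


LPT: sort by longest processing time first
  J2: p=16
  J3: p=13
  J1: p=4
Order: J2 → J3 → J1


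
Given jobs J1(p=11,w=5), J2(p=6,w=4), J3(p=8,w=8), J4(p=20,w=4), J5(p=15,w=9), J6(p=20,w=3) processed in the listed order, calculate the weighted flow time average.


Completion times:
  J1: C=11, w×C=5×11=55
  J2: C=17, w×C=4×17=68
  J3: C=25, w×C=8×25=200
  J4: C=45, w×C=4×45=180
  J5: C=60, w×C=9×60=540
  J6: C=80, w×C=3×80=240
Sum w×C = 1283
Sum w = 33
Weighted avg = 1283/33
= 38.88


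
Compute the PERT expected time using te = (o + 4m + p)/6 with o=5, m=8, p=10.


te = (o + 4m + p) / 6
= (5 + 4×8 + 10) / 6
= (5 + 32 + 10) / 6
= 47 / 6
= 7.83


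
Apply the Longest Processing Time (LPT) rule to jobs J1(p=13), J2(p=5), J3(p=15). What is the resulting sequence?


LPT: sort by longest processing time first
  J3: p=15
  J1: p=13
  J2: p=5
Order: J3 → J1 → J2


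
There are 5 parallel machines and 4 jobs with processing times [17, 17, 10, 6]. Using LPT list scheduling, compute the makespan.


Jobs (LPT sorted): [17, 17, 10, 6]
Machines: 5
  J=17 → Machine 1 (load: 0+17=17)
  J=17 → Machine 2 (load: 0+17=17)
  J=10 → Machine 3 (load: 0+10=10)
  J=6 → Machine 4 (load: 0+6=6)
Machine loads: [17, 17, 10, 6, 0]
Makespan = max = 17 time units


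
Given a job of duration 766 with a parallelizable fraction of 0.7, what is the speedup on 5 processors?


Amdahl's law: T_p = T × ((1-p) + p/N)
= 766 × ((1-0.7) + 0.7/5)
= 766 × (0.30 + 0.1400)
= 766 × 0.4400
= 337.04
Speedup = 766/337.04
= 2.27×


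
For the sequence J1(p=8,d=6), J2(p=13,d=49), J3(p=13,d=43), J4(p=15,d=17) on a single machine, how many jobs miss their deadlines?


Completion vs due date:
  J1: C=8, d=6 → TARDY
  J2: C=21, d=49 → on time
  J3: C=34, d=43 → on time
  J4: C=49, d=17 → TARDY
Tardy jobs: J1, J4
Count = 2


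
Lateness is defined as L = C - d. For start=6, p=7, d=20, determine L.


Completion = 6 + 7 = 13
Lateness = C - d = 13 - 20
= -7


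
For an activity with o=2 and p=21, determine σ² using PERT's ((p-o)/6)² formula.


σ² = ((p - o) / 6)² = (p - o)² / 36
= (21 - 2)² / 36
= 19² / 36
= 361 / 36
= 10.0278


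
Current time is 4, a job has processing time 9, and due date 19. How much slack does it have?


Slack = due - current_time - processing
= 19 - 4 - 9
= 6


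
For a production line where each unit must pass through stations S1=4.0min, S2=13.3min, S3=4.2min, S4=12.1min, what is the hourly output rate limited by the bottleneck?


Bottleneck = longest station time
Station times: [4.0, 13.3, 4.2, 12.1]
Max = 13.3 min
Rate = 60 / 13.3
= 4.51 units/hour (bottleneck: 13.3min)


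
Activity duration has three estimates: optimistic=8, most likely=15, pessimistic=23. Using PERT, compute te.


te = (o + 4m + p) / 6
= (8 + 4×15 + 23) / 6
= (8 + 60 + 23) / 6
= 91 / 6
= 15.17


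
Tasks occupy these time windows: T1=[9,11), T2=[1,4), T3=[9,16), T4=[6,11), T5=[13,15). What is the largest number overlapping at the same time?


Check each time point for overlaps:
  t=9: 3 tasks active (T1, T3, T4)
Max concurrent = 3


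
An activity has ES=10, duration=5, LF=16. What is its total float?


EF = ES + duration = 10 + 5 = 15
LS = LF - duration = 16 - 5 = 11
Total Float = LF - EF = 16 - 15
(or LS - ES = 11 - 10)
= 1


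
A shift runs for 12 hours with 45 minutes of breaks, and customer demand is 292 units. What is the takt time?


Available = 12×60 - 45 = 675 min
Takt time = 675 / 292
= 2.31 min/unit


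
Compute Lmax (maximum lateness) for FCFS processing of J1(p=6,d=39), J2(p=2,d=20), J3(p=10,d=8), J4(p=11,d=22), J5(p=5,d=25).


Lateness per job (L = C - d):
  J1: C=6, d=39, L=-33
  J2: C=8, d=20, L=-12
  J3: C=18, d=8, L=10
  J4: C=29, d=22, L=7
  J5: C=34, d=25, L=9
Lmax = max(-33, -12, 10, 7, 9)
= 10


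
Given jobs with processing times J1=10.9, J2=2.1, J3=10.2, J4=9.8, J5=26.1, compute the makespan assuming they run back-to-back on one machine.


Sequential makespan: sum all processing times
= 10.9 + 2.1 + 10.2 + 9.8 + 26.1
= 59.1 time units


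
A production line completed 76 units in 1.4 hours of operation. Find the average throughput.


Throughput = units / time
= 76 / 1.4
= 54.3 units/hour


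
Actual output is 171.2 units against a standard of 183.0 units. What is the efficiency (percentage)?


Efficiency = (actual / standard) × 100
= (171.2 / 183.0) × 100
= 93.6%


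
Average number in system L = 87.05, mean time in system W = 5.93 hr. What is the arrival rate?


Little's law: L = λW → λ = L / W
= 87.05 / 5.93
= 14.68 per hour


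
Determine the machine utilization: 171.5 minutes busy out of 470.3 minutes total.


Utilization = busy / total × 100
= 171.5 / 470.3 × 100
= 36.5%


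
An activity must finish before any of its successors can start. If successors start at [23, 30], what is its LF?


LF = min of all successor start times
Successors start at: [23, 30]
LF = min(23, 30)
= 23


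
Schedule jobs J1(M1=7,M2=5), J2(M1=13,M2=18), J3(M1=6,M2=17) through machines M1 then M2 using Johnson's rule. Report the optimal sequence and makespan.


Johnson's rule:
Group 1 (M1≤M2, sort by M1): ['J3', 'J2']
Group 2 (M1>M2, sort desc M2): ['J1']
Sequence: J3 → J2 → J1
Makespan calculation:
  J3: M1 done=6, M2 done=23
  J2: M1 done=19, M2 done=41
  J1: M1 done=26, M2 done=46
= Sequence: J3 → J2 → J1, Makespan: 46


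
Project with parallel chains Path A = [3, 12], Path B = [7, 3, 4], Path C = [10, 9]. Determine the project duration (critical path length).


Path A: 3 + 12 = 15
Path B: 7 + 3 + 4 = 14
Path C: 10 + 9 = 19
Critical path = longest = max(15, 14, 19)
= 19 (Path C)


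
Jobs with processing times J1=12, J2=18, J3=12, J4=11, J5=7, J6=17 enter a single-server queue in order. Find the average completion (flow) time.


Completion times:
  J1: completes at 12
  J2: completes at 30
  J3: completes at 42
  J4: completes at 53
  J5: completes at 60
  J6: completes at 77
Sum = 274
Average = 274/6
= 45.67


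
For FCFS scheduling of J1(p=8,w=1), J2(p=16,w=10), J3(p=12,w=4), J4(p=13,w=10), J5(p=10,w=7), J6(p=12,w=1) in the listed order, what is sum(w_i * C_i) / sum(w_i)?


Completion times:
  J1: C=8, w×C=1×8=8
  J2: C=24, w×C=10×24=240
  J3: C=36, w×C=4×36=144
  J4: C=49, w×C=10×49=490
  J5: C=59, w×C=7×59=413
  J6: C=71, w×C=1×71=71
Sum w×C = 1366
Sum w = 33
Weighted avg = 1366/33
= 41.39


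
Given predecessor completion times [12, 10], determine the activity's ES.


ES = max of all predecessor completion times
Predecessors: [12, 10]
ES = max(12, 10)
= 12


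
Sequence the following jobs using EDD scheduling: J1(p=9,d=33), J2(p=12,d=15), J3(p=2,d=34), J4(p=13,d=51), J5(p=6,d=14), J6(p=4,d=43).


EDD: sort by earliest due date
  J5: d=14, p=6
  J2: d=15, p=12
  J1: d=33, p=9
  J3: d=34, p=2
  J6: d=43, p=4
  J4: d=51, p=13
Order: J5 → J2 → J1 → J3 → J6 → J4


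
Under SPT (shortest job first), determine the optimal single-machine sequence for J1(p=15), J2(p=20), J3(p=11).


SPT: sort by shortest processing time
  J3: p=11
  J1: p=15
  J2: p=20
Order: J3 → J1 → J2


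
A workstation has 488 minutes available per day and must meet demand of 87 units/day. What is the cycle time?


Cycle time = available time / demand
= 488 / 87
= 5.61 min/unit


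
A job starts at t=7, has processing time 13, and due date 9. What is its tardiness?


Completion = start + processing = 7 + 13 = 20
Tardiness = max(0, C - d) = max(0, 20 - 9)
= max(0, 11)
= 11


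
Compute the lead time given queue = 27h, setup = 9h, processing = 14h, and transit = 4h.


Lead time = queue + setup + processing + transit
= 27 + 9 + 14 + 4
= 54 hours


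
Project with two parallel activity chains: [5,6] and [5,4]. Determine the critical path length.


Path A: 5 + 6 = 11
Path B: 5 + 4 = 9
Critical path = longest = max(11, 9)
= 11 (Path A)


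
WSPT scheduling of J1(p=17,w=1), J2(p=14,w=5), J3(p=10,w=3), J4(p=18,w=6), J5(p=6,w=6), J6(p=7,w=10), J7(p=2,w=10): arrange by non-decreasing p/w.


WSPT (Smith's rule): sort by p/w ascending
  J7: p/w = 2/10 = 0.200
  J6: p/w = 7/10 = 0.700
  J5: p/w = 6/6 = 1.000
  J2: p/w = 14/5 = 2.800
  J4: p/w = 18/6 = 3.000
  J3: p/w = 10/3 = 3.333
  J1: p/w = 17/1 = 17.000
Order: J7 → J6 → J5 → J2 → J4 → J3 → J1


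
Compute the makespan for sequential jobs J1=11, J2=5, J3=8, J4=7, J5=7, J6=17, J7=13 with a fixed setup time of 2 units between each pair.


Makespan = Σ processing + (n-1) × setup
= (11 + 5 + 8 + 7 + 7 + 17 + 13) + (7-1)×2
= 68 + 12
= 80 time units


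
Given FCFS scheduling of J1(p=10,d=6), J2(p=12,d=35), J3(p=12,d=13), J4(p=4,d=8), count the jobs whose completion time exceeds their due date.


Completion vs due date:
  J1: C=10, d=6 → TARDY
  J2: C=22, d=35 → on time
  J3: C=34, d=13 → TARDY
  J4: C=38, d=8 → TARDY
Tardy jobs: J1, J3, J4
Count = 3


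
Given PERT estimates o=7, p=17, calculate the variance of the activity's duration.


σ² = ((p - o) / 6)² = (p - o)² / 36
= (17 - 7)² / 36
= 10² / 36
= 100 / 36
= 2.7778


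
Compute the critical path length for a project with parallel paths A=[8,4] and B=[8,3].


Path A: 8 + 4 = 12
Path B: 8 + 3 = 11
Critical path = longest = max(12, 11)
= 12 (Path A)


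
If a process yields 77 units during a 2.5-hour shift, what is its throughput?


Throughput = units / time
= 77 / 2.5
= 30.8 units/hour


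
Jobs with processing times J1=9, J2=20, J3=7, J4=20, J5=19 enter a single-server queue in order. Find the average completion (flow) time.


Completion times:
  J1: completes at 9
  J2: completes at 29
  J3: completes at 36
  J4: completes at 56
  J5: completes at 75
Sum = 205
Average = 205/5
= 41.00


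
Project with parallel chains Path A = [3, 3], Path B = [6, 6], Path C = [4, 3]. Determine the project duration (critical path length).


Path A: 3 + 3 = 6
Path B: 6 + 6 = 12
Path C: 4 + 3 = 7
Critical path = longest = max(6, 12, 7)
= 12 (Path B)


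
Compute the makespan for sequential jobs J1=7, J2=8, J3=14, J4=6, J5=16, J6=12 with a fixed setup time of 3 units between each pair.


Makespan = Σ processing + (n-1) × setup
= (7 + 8 + 14 + 6 + 16 + 12) + (6-1)×3
= 63 + 15
= 78 time units


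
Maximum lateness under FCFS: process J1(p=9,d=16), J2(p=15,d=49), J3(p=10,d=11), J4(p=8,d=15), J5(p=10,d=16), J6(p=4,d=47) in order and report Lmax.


Lateness per job (L = C - d):
  J1: C=9, d=16, L=-7
  J2: C=24, d=49, L=-25
  J3: C=34, d=11, L=23
  J4: C=42, d=15, L=27
  J5: C=52, d=16, L=36
  J6: C=56, d=47, L=9
Lmax = max(-7, -25, 23, 27, 36, 9)
= 36


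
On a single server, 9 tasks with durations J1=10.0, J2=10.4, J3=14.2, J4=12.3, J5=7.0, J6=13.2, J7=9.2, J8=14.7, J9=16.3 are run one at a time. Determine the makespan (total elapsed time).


Sequential makespan: sum all processing times
= 10.0 + 10.4 + 14.2 + 12.3 + 7.0 + 13.2 + 9.2 + 14.7 + 16.3
= 107.3 time units


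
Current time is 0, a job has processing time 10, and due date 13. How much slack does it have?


Slack = due - current_time - processing
= 13 - 0 - 10
= 3


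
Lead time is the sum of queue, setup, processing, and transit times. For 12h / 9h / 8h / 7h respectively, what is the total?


Lead time = queue + setup + processing + transit
= 12 + 9 + 8 + 7
= 36 hours
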